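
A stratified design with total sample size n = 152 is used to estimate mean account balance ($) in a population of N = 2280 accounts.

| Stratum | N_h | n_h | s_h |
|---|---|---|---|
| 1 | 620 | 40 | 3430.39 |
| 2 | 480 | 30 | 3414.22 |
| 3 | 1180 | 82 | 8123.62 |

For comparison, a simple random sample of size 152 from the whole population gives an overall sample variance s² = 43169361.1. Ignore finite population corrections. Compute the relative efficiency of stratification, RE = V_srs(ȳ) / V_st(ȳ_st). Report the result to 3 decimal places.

V̂(ȳ_st) = Σ W_h² s_h²/n_h, with W_h = N_h/N and N = 2280:
  stratum 1: (620/2280)²·3430.39²/40 = 21754.1
  stratum 2: (480/2280)²·3414.22²/30 = 17221.6
  stratum 3: (1180/2280)²·8123.62²/82 = 215566
V_st = 254541
V_srs = s²/n = 43169361.1/152 = 284009
Relative efficiency = V_srs / V_st = 284009/254541 = 1.1158

RE ≈ 1.116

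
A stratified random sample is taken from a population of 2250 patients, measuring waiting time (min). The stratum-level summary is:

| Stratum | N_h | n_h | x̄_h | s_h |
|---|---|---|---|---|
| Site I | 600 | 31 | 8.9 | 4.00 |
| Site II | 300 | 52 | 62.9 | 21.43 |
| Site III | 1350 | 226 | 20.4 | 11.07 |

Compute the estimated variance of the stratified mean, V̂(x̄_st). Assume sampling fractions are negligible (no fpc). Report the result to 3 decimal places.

V̂(x̄_st) = Σ W_h² s_h²/n_h, with W_h = N_h/N and N = 2250:
  stratum Site I: (600/2250)²·4.00²/31 = 0.0367025
  stratum Site II: (300/2250)²·21.43²/52 = 0.157007
  stratum Site III: (1350/2250)²·11.07²/226 = 0.195204
V̂(x̄_st) = 0.388914

V̂(x̄_st) ≈ 0.389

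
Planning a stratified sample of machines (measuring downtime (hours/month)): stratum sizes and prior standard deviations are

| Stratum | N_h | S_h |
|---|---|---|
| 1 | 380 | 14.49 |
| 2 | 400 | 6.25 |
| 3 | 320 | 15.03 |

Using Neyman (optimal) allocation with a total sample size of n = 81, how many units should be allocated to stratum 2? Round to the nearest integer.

16

Neyman allocation: n_h = n · N_h S_h / Σ N_i S_i, with n = 81.
  stratum 1: N_h·S_h = 380·14.49 = 5506.20
  stratum 2: N_h·S_h = 400·6.25 = 2500.00
  stratum 3: N_h·S_h = 320·15.03 = 4809.60
Σ N_h S_h = 12815.80
n for stratum 2 = 81·2500.00/12815.80 = 15.801 → 16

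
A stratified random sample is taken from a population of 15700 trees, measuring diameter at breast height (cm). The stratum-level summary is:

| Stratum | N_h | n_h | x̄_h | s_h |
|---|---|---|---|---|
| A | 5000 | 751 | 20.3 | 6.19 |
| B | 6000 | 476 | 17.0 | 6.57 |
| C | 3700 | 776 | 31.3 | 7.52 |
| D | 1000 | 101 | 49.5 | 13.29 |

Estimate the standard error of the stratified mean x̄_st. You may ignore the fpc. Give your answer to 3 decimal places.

V̂(x̄_st) = Σ W_h² s_h²/n_h, with W_h = N_h/N and N = 15700:
  stratum A: (5000/15700)²·6.19²/751 = 0.00517466
  stratum B: (6000/15700)²·6.57²/476 = 0.0132442
  stratum C: (3700/15700)²·7.52²/776 = 0.00404742
  stratum D: (1000/15700)²·13.29²/101 = 0.00709462
V̂(x̄_st) = 0.0295609
SE(x̄_st) = √0.0295609 = 0.171933

SE(x̄_st) ≈ 0.172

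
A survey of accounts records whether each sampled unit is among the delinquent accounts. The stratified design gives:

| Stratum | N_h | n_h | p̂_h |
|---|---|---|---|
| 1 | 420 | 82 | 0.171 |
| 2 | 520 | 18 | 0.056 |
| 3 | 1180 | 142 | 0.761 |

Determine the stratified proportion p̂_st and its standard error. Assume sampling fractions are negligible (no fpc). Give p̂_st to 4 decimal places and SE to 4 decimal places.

N = 2120; stratum weights W_h = N_h/N.
p̂_st = Σ W_h p̂_h = (420·0.171 + 520·0.056 + 1180·0.761)/2120 = 0.47119
V̂(p̂_st) = Σ W_h² p̂_h(1−p̂_h)/(n_h−1):
  stratum 1: (420/2120)²·0.171·0.829/81 = 6.86898e-05
  stratum 2: (520/2120)²·0.056·0.944/17 = 0.000187088
  stratum 3: (1180/2120)²·0.761·0.239/141 = 0.000399628
V̂(p̂_st) = 0.000655406; SE = √V̂ = 0.0256009

p̂_st ≈ 0.4712, SE ≈ 0.0256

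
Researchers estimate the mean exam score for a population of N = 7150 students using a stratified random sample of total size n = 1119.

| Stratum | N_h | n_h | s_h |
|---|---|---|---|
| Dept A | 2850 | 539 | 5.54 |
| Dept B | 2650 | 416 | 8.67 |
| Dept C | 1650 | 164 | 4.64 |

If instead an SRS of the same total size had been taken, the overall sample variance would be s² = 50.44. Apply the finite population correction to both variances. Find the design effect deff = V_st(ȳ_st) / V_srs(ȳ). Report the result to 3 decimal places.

V̂(ȳ_st) = Σ W_h² (1 − n_h/N_h) s_h²/n_h, with W_h = N_h/N and N = 7150:
  stratum Dept A: (2850/7150)²·(1 − 539/2850)·5.54²/539 = 0.00733607
  stratum Dept B: (2650/7150)²·(1 − 416/2650)·8.67²/416 = 0.0209248
  stratum Dept C: (1650/7150)²·(1 − 164/1650)·4.64²/164 = 0.00629626
V_st = 0.0345572
V_srs = (1 − 1119/7150)·50.44/1119 = 0.0380214
deff = V_st / V_srs = 0.0345572/0.0380214 = 0.9089

deff ≈ 0.909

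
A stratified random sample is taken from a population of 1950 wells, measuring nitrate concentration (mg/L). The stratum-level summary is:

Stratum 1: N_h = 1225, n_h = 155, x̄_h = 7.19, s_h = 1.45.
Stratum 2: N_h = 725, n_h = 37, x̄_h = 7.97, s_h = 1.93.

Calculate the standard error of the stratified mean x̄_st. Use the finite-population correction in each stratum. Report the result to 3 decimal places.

SE(x̄_st) ≈ 0.134

V̂(x̄_st) = Σ W_h² (1 − n_h/N_h) s_h²/n_h, with W_h = N_h/N and N = 1950:
  stratum 1: (1225/1950)²·(1 − 155/1225)·1.45²/155 = 0.00467579
  stratum 2: (725/1950)²·(1 − 37/725)·1.93²/37 = 0.013206
V̂(x̄_st) = 0.0178818
SE(x̄_st) = √0.0178818 = 0.133723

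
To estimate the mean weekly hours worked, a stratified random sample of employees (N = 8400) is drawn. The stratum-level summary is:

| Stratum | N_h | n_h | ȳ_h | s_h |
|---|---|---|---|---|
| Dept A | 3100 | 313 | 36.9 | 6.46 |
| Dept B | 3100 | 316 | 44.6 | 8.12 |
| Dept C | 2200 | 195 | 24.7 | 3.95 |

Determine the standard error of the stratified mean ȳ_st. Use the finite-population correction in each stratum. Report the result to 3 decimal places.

V̂(ȳ_st) = Σ W_h² (1 − n_h/N_h) s_h²/n_h, with W_h = N_h/N and N = 8400:
  stratum Dept A: (3100/8400)²·(1 − 313/3100)·6.46²/313 = 0.0163253
  stratum Dept B: (3100/8400)²·(1 − 316/3100)·8.12²/316 = 0.025521
  stratum Dept C: (2200/8400)²·(1 − 195/2200)·3.95²/195 = 0.00500194
V̂(ȳ_st) = 0.0468482
SE(ȳ_st) = √0.0468482 = 0.216444

SE(ȳ_st) ≈ 0.216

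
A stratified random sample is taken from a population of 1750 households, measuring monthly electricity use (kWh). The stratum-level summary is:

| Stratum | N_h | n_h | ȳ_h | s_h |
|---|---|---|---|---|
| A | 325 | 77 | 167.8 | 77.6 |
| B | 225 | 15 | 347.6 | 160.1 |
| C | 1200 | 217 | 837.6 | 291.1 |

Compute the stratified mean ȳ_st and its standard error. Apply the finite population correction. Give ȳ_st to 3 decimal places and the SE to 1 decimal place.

ȳ_st = Σ W_h ȳ_h = (325·167.8 + 225·347.6 + 1200·837.6)/1750 = 650.20857
V̂(ȳ_st) = Σ W_h² (1 − n_h/N_h) s_h²/n_h, with W_h = N_h/N and N = 1750:
  stratum A: (325/1750)²·(1 − 77/325)·77.6²/77 = 2.05822
  stratum B: (225/1750)²·(1 − 15/225)·160.1²/15 = 26.3644
  stratum C: (1200/1750)²·(1 − 217/1200)·291.1²/217 = 150.412
V̂(ȳ_st) = 178.835
SE(ȳ_st) = √178.835 = 13.3729

ȳ_st ≈ 650.209, SE ≈ 13.4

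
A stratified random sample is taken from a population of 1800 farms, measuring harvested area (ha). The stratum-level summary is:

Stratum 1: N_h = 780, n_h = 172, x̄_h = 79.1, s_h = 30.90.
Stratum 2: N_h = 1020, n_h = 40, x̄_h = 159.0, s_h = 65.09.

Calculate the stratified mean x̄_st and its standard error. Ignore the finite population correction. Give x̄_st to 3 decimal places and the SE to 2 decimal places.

x̄_st = Σ W_h x̄_h = (780·79.1 + 1020·159.0)/1800 = 124.37667
V̂(x̄_st) = Σ W_h² s_h²/n_h, with W_h = N_h/N and N = 1800:
  stratum 1: (780/1800)²·30.90²/172 = 1.0424
  stratum 2: (1020/1800)²·65.09²/40 = 34.0114
V̂(x̄_st) = 35.0537
SE(x̄_st) = √35.0537 = 5.92062

x̄_st ≈ 124.377, SE ≈ 5.92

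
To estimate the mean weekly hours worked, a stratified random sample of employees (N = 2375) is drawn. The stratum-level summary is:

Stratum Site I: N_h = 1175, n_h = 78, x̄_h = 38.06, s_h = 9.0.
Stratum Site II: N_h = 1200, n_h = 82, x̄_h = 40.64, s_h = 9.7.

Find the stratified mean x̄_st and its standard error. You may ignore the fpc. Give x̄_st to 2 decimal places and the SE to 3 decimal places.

x̄_st = Σ W_h x̄_h = (1175·38.06 + 1200·40.64)/2375 = 39.36358
V̂(x̄_st) = Σ W_h² s_h²/n_h, with W_h = N_h/N and N = 2375:
  stratum Site I: (1175/2375)²·9.0²/78 = 0.254179
  stratum Site II: (1200/2375)²·9.7²/82 = 0.292931
V̂(x̄_st) = 0.547109
SE(x̄_st) = √0.547109 = 0.739668

x̄_st ≈ 39.36, SE ≈ 0.740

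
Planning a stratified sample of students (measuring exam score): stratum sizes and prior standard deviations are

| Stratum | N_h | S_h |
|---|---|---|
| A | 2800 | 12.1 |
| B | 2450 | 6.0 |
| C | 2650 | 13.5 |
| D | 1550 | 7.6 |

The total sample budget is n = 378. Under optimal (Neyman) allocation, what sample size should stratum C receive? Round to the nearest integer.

141

Neyman allocation: n_h = n · N_h S_h / Σ N_i S_i, with n = 378.
  stratum A: N_h·S_h = 2800·12.1 = 33880.00
  stratum B: N_h·S_h = 2450·6.0 = 14700.00
  stratum C: N_h·S_h = 2650·13.5 = 35775.00
  stratum D: N_h·S_h = 1550·7.6 = 11780.00
Σ N_h S_h = 96135.00
n for stratum C = 378·35775.00/96135.00 = 140.666 → 141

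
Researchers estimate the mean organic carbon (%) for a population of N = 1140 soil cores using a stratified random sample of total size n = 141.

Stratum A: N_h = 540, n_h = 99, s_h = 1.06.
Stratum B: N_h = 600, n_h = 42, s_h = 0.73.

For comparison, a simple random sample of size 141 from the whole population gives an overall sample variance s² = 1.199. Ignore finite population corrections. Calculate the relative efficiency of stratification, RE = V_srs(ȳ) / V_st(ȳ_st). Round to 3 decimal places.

V̂(ȳ_st) = Σ W_h² s_h²/n_h, with W_h = N_h/N and N = 1140:
  stratum A: (540/1140)²·1.06²/99 = 0.00254656
  stratum B: (600/1140)²·0.73²/42 = 0.00351471
V_st = 0.00606127
V_srs = s²/n = 1.199/141 = 0.00850355
Relative efficiency = V_srs / V_st = 0.00850355/0.00606127 = 1.4029

RE ≈ 1.403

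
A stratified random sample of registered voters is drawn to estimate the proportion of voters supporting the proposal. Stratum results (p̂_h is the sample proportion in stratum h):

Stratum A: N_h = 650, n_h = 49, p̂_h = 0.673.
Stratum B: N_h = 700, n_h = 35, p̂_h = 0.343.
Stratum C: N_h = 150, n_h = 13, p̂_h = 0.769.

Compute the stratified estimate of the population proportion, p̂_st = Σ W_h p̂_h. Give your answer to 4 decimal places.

N = 1500; stratum weights W_h = N_h/N.
p̂_st = Σ W_h p̂_h = (650·0.673 + 700·0.343 + 150·0.769)/1500 = 0.52860

p̂_st ≈ 0.5286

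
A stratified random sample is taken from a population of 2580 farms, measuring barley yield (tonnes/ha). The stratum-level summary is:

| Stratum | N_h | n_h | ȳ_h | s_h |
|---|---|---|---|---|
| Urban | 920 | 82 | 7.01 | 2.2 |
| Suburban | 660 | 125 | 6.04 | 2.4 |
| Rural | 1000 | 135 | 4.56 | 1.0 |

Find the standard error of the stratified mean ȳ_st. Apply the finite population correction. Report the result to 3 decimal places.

V̂(ȳ_st) = Σ W_h² (1 − n_h/N_h) s_h²/n_h, with W_h = N_h/N and N = 2580:
  stratum Urban: (920/2580)²·(1 − 82/920)·2.2²/82 = 0.00683634
  stratum Suburban: (660/2580)²·(1 − 125/660)·2.4²/125 = 0.00244439
  stratum Rural: (1000/2580)²·(1 − 135/1000)·1.0²/135 = 0.000962594
V̂(ȳ_st) = 0.0102433
SE(ȳ_st) = √0.0102433 = 0.101209

SE(ȳ_st) ≈ 0.101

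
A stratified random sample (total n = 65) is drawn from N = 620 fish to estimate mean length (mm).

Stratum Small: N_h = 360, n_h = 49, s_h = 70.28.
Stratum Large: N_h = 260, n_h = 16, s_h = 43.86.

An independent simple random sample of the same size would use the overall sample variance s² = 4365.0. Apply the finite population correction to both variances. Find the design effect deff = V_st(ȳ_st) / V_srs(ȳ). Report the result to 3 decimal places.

V̂(ȳ_st) = Σ W_h² (1 − n_h/N_h) s_h²/n_h, with W_h = N_h/N and N = 620:
  stratum Small: (360/620)²·(1 − 49/360)·70.28²/49 = 29.3594
  stratum Large: (260/620)²·(1 − 16/260)·43.86²/16 = 19.8425
V_st = 49.2019
V_srs = (1 − 65/620)·4365.0/65 = 60.1135
deff = V_st / V_srs = 49.2019/60.1135 = 0.8185

deff ≈ 0.818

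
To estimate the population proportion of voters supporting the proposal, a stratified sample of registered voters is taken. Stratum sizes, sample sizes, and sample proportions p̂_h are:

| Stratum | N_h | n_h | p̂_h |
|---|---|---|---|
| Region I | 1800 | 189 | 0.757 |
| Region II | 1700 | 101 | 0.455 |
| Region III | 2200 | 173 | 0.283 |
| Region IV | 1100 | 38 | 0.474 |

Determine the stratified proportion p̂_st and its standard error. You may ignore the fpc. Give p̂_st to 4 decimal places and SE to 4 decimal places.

N = 6800; stratum weights W_h = N_h/N.
p̂_st = Σ W_h p̂_h = (1800·0.757 + 1700·0.455 + 2200·0.283 + 1100·0.474)/6800 = 0.48237
V̂(p̂_st) = Σ W_h² p̂_h(1−p̂_h)/(n_h−1):
  stratum Region I: (1800/6800)²·0.757·0.243/188 = 6.85601e-05
  stratum Region II: (1700/6800)²·0.455·0.545/100 = 0.000154984
  stratum Region III: (2200/6800)²·0.283·0.717/172 = 0.000123482
  stratum Region IV: (1100/6800)²·0.474·0.526/37 = 0.000176332
V̂(p̂_st) = 0.000523358; SE = √V̂ = 0.022877

p̂_st ≈ 0.4824, SE ≈ 0.0229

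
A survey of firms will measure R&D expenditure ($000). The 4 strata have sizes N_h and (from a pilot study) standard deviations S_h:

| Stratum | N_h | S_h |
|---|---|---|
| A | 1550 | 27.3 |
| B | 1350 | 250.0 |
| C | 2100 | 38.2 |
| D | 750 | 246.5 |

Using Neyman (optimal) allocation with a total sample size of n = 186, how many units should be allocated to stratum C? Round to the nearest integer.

Neyman allocation: n_h = n · N_h S_h / Σ N_i S_i, with n = 186.
  stratum A: N_h·S_h = 1550·27.3 = 42315.00
  stratum B: N_h·S_h = 1350·250.0 = 337500.00
  stratum C: N_h·S_h = 2100·38.2 = 80220.00
  stratum D: N_h·S_h = 750·246.5 = 184875.00
Σ N_h S_h = 644910.00
n for stratum C = 186·80220.00/644910.00 = 23.136 → 23

23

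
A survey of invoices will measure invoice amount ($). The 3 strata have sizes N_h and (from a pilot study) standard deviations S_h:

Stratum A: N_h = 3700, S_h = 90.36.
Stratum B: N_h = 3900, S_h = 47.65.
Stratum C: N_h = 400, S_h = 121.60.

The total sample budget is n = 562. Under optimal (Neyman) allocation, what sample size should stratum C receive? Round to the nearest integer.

Neyman allocation: n_h = n · N_h S_h / Σ N_i S_i, with n = 562.
  stratum A: N_h·S_h = 3700·90.36 = 334332.00
  stratum B: N_h·S_h = 3900·47.65 = 185835.00
  stratum C: N_h·S_h = 400·121.60 = 48640.00
Σ N_h S_h = 568807.00
n for stratum C = 562·48640.00/568807.00 = 48.058 → 48

48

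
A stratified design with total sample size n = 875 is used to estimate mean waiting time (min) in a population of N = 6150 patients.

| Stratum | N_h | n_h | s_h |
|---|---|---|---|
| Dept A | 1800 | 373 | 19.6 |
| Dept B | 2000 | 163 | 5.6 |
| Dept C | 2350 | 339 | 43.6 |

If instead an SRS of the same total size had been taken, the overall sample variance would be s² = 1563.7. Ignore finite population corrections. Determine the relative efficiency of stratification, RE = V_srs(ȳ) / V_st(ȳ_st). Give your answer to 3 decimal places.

RE ≈ 1.927

V̂(ȳ_st) = Σ W_h² s_h²/n_h, with W_h = N_h/N and N = 6150:
  stratum Dept A: (1800/6150)²·19.6²/373 = 0.0882263
  stratum Dept B: (2000/6150)²·5.6²/163 = 0.0203469
  stratum Dept C: (2350/6150)²·43.6²/339 = 0.818764
V_st = 0.927337
V_srs = s²/n = 1563.7/875 = 1.78709
Relative efficiency = V_srs / V_st = 1.78709/0.927337 = 1.9271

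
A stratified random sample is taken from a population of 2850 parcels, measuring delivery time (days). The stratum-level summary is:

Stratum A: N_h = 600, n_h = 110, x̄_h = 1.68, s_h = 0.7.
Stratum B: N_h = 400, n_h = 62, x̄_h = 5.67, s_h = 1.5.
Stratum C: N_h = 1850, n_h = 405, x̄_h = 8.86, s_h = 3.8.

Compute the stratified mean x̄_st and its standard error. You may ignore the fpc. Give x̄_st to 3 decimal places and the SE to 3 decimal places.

x̄_st ≈ 6.901, SE ≈ 0.126

x̄_st = Σ W_h x̄_h = (600·1.68 + 400·5.67 + 1850·8.86)/2850 = 6.90070
V̂(x̄_st) = Σ W_h² s_h²/n_h, with W_h = N_h/N and N = 2850:
  stratum A: (600/2850)²·0.7²/110 = 0.000197431
  stratum B: (400/2850)²·1.5²/62 = 0.00071486
  stratum C: (1850/2850)²·3.8²/405 = 0.0150233
V̂(x̄_st) = 0.0159356
SE(x̄_st) = √0.0159356 = 0.126236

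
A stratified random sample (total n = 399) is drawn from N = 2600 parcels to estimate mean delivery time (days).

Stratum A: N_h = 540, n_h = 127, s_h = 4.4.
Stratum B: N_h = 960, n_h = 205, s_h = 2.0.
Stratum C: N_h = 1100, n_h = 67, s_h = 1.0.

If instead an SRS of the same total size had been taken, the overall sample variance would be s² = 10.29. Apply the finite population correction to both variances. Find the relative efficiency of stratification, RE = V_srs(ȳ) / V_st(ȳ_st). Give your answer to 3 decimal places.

RE ≈ 2.267

V̂(ȳ_st) = Σ W_h² (1 − n_h/N_h) s_h²/n_h, with W_h = N_h/N and N = 2600:
  stratum A: (540/2600)²·(1 − 127/540)·4.4²/127 = 0.0050292
  stratum B: (960/2600)²·(1 − 205/960)·2.0²/205 = 0.00209208
  stratum C: (1100/2600)²·(1 − 67/1100)·1.0²/67 = 0.00250883
V_st = 0.00963011
V_srs = (1 − 399/2600)·10.29/399 = 0.0218318
Relative efficiency = V_srs / V_st = 0.0218318/0.00963011 = 2.2670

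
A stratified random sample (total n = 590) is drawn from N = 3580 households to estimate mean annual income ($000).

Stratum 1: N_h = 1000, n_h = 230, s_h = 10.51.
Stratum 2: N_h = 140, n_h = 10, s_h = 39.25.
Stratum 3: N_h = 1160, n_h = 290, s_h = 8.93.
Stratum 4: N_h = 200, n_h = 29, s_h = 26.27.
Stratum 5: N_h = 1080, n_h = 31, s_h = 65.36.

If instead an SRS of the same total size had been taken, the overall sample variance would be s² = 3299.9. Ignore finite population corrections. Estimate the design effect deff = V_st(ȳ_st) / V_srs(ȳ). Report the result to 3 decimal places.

deff ≈ 2.310

V̂(ȳ_st) = Σ W_h² s_h²/n_h, with W_h = N_h/N and N = 3580:
  stratum 1: (1000/3580)²·10.51²/230 = 0.0374724
  stratum 2: (140/3580)²·39.25²/10 = 0.235597
  stratum 3: (1160/3580)²·8.93²/290 = 0.0288705
  stratum 4: (200/3580)²·26.27²/29 = 0.0742705
  stratum 5: (1080/3580)²·65.36²/31 = 12.5413
V_st = 12.9175
V_srs = s²/n = 3299.9/590 = 5.59305
deff = V_st / V_srs = 12.9175/5.59305 = 2.3096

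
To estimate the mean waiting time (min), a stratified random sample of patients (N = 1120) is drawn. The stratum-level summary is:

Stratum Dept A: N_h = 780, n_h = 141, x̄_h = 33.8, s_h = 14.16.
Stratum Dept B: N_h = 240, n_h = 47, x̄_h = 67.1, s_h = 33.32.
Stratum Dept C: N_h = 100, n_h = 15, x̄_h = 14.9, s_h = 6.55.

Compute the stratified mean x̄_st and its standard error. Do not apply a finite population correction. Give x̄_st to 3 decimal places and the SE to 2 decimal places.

x̄_st = Σ W_h x̄_h = (780·33.8 + 240·67.1 + 100·14.9)/1120 = 39.24821
V̂(x̄_st) = Σ W_h² s_h²/n_h, with W_h = N_h/N and N = 1120:
  stratum Dept A: (780/1120)²·14.16²/141 = 0.689701
  stratum Dept B: (240/1120)²·33.32²/47 = 1.08467
  stratum Dept C: (100/1120)²·6.55²/15 = 0.0228011
V̂(x̄_st) = 1.79717
SE(x̄_st) = √1.79717 = 1.34059

x̄_st ≈ 39.248, SE ≈ 1.34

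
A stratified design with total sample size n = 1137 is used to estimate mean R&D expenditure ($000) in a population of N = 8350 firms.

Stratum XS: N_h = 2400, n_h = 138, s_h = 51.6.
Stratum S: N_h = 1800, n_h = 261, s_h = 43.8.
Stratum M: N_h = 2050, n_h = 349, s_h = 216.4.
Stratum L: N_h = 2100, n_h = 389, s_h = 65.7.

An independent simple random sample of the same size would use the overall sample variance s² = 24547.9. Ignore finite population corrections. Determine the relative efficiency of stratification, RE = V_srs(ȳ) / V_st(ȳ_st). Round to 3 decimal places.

RE ≈ 2.013

V̂(ȳ_st) = Σ W_h² s_h²/n_h, with W_h = N_h/N and N = 8350:
  stratum XS: (2400/8350)²·51.6²/138 = 1.59393
  stratum S: (1800/8350)²·43.8²/261 = 0.34157
  stratum M: (2050/8350)²·216.4²/349 = 8.08768
  stratum L: (2100/8350)²·65.7²/389 = 0.701854
V_st = 10.725
V_srs = s²/n = 24547.9/1137 = 21.5901
Relative efficiency = V_srs / V_st = 21.5901/10.725 = 2.0131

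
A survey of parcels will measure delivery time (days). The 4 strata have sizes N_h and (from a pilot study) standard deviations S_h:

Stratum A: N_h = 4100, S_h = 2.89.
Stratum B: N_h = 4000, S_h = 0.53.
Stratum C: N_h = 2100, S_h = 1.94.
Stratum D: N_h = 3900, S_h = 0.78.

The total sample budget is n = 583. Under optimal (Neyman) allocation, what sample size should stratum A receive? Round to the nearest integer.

Neyman allocation: n_h = n · N_h S_h / Σ N_i S_i, with n = 583.
  stratum A: N_h·S_h = 4100·2.89 = 11849.00
  stratum B: N_h·S_h = 4000·0.53 = 2120.00
  stratum C: N_h·S_h = 2100·1.94 = 4074.00
  stratum D: N_h·S_h = 3900·0.78 = 3042.00
Σ N_h S_h = 21085.00
n for stratum A = 583·11849.00/21085.00 = 327.625 → 328

328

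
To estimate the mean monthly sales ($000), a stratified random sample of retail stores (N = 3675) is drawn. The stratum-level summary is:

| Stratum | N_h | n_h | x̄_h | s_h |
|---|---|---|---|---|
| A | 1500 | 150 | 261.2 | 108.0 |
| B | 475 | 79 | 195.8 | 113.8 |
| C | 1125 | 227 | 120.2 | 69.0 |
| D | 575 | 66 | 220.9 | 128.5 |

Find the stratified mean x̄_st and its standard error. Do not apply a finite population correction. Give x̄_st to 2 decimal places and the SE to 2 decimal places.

x̄_st ≈ 203.28, SE ≈ 4.88

x̄_st = Σ W_h x̄_h = (1500·261.2 + 475·195.8 + 1125·120.2 + 575·220.9)/3675 = 203.27823
V̂(x̄_st) = Σ W_h² s_h²/n_h, with W_h = N_h/N and N = 3675:
  stratum A: (1500/3675)²·108.0²/150 = 12.9546
  stratum B: (475/3675)²·113.8²/79 = 2.73861
  stratum C: (1125/3675)²·69.0²/227 = 1.96545
  stratum D: (575/3675)²·128.5²/66 = 6.12468
V̂(x̄_st) = 23.7833
SE(x̄_st) = √23.7833 = 4.87682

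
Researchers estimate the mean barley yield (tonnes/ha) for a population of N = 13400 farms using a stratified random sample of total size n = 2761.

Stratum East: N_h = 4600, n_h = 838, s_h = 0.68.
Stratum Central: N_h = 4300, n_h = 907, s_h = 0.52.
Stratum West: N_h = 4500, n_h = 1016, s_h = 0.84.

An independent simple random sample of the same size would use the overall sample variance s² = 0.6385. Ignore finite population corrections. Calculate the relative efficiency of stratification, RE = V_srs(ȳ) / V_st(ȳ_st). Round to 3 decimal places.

V̂(ȳ_st) = Σ W_h² s_h²/n_h, with W_h = N_h/N and N = 13400:
  stratum East: (4600/13400)²·0.68²/838 = 6.50249e-05
  stratum Central: (4300/13400)²·0.52²/907 = 3.06992e-05
  stratum West: (4500/13400)²·0.84²/1016 = 7.83214e-05
V_st = 0.000174045
V_srs = s²/n = 0.6385/2761 = 0.000231257
Relative efficiency = V_srs / V_st = 0.000231257/0.000174045 = 1.3287

RE ≈ 1.329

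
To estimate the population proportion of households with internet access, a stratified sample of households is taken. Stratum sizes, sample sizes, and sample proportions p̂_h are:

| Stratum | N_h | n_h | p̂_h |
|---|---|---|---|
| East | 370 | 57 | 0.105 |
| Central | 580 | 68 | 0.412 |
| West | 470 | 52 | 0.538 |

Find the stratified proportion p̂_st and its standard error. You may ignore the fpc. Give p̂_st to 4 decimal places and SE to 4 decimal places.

p̂_st ≈ 0.3737, SE ≈ 0.0354

N = 1420; stratum weights W_h = N_h/N.
p̂_st = Σ W_h p̂_h = (370·0.105 + 580·0.412 + 470·0.538)/1420 = 0.37371
V̂(p̂_st) = Σ W_h² p̂_h(1−p̂_h)/(n_h−1):
  stratum East: (370/1420)²·0.105·0.895/56 = 0.000113933
  stratum Central: (580/1420)²·0.412·0.588/67 = 0.000603225
  stratum West: (470/1420)²·0.538·0.462/51 = 0.000533916
V̂(p̂_st) = 0.00125107; SE = √V̂ = 0.0353705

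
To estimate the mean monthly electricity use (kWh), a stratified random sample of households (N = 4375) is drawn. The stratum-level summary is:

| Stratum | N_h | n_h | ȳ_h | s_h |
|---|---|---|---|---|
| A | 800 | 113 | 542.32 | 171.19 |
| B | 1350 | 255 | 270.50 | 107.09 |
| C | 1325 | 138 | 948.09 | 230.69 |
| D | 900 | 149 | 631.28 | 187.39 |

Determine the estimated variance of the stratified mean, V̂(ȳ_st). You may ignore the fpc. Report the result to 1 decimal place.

V̂(ȳ_st) ≈ 58.3

V̂(ȳ_st) = Σ W_h² s_h²/n_h, with W_h = N_h/N and N = 4375:
  stratum A: (800/4375)²·171.19²/113 = 8.67166
  stratum B: (1350/4375)²·107.09²/255 = 4.28222
  stratum C: (1325/4375)²·230.69²/138 = 35.3716
  stratum D: (900/4375)²·187.39²/149 = 9.97322
V̂(ȳ_st) = 58.2987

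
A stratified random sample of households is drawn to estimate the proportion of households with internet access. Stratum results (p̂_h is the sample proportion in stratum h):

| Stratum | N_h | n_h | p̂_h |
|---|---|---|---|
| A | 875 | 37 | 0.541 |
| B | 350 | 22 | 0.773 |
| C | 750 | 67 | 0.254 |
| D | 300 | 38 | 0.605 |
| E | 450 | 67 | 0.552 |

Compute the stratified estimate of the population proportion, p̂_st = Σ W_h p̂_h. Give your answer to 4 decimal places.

p̂_st ≈ 0.5007

N = 2725; stratum weights W_h = N_h/N.
p̂_st = Σ W_h p̂_h = (875·0.541 + 350·0.773 + 750·0.254 + 300·0.605 + 450·0.552)/2725 = 0.50067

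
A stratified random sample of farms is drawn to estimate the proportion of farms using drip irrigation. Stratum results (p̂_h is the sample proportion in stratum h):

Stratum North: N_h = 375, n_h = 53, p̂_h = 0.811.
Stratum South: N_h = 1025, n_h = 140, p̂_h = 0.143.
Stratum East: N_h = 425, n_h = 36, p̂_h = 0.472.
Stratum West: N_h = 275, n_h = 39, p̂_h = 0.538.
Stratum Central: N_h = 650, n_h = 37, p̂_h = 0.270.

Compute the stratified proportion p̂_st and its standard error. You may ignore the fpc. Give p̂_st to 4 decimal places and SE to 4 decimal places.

N = 2750; stratum weights W_h = N_h/N.
p̂_st = Σ W_h p̂_h = (375·0.811 + 1025·0.143 + 425·0.472 + 275·0.538 + 650·0.270)/2750 = 0.35445
V̂(p̂_st) = Σ W_h² p̂_h(1−p̂_h)/(n_h−1):
  stratum North: (375/2750)²·0.811·0.189/52 = 5.48121e-05
  stratum South: (1025/2750)²·0.143·0.857/139 = 0.000122485
  stratum East: (425/2750)²·0.472·0.528/35 = 0.000170067
  stratum West: (275/2750)²·0.538·0.462/38 = 6.54095e-05
  stratum Central: (650/2750)²·0.270·0.730/36 = 0.000305876
V̂(p̂_st) = 0.00071865; SE = √V̂ = 0.0268077

p̂_st ≈ 0.3545, SE ≈ 0.0268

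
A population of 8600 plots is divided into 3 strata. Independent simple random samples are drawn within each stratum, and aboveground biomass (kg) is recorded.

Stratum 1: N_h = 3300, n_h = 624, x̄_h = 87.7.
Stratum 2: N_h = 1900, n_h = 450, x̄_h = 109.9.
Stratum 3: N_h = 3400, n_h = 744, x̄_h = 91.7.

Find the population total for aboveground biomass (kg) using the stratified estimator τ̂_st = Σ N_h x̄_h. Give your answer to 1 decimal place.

τ̂_st ≈ 810000.0

τ̂_st = Σ N_h x̄_h = 3300·87.7 + 1900·109.9 + 3400·91.7 = 810000.0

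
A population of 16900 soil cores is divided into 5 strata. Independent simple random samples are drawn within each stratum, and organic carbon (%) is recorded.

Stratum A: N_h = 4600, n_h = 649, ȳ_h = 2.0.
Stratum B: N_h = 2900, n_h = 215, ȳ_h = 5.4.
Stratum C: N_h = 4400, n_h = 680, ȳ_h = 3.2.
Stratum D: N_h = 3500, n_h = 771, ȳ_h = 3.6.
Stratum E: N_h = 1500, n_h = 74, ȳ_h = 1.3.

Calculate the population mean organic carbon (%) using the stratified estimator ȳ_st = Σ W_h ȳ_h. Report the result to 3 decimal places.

ȳ_st ≈ 3.165

N = Σ N_h = 16900. Stratum weights W_h = N_h/N.
ȳ_st = (4600·2.0 + 2900·5.4 + 4400·3.2 + 3500·3.6 + 1500·1.3) / 16900 = 3.16509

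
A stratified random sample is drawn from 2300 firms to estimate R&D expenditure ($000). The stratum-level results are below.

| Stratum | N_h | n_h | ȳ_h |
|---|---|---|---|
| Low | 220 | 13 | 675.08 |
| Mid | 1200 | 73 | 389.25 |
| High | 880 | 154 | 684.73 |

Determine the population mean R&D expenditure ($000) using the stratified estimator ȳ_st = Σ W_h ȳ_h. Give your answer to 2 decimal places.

ȳ_st ≈ 529.64

N = Σ N_h = 2300. Stratum weights W_h = N_h/N.
ȳ_st = (220·675.08 + 1200·389.25 + 880·684.73) / 2300 = 529.6435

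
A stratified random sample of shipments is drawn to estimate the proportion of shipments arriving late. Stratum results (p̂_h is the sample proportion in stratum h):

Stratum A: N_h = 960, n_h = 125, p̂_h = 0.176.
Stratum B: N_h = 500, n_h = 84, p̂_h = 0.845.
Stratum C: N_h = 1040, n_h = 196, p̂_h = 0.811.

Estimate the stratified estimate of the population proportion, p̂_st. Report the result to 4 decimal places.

N = 2500; stratum weights W_h = N_h/N.
p̂_st = Σ W_h p̂_h = (960·0.176 + 500·0.845 + 1040·0.811)/2500 = 0.57396

p̂_st ≈ 0.5740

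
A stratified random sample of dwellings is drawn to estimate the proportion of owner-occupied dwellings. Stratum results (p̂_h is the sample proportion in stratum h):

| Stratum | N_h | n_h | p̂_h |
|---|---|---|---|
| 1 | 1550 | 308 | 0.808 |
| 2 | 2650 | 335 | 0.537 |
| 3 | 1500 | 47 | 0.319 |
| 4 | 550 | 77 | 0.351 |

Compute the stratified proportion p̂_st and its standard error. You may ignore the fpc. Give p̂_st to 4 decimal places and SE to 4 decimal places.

N = 6250; stratum weights W_h = N_h/N.
p̂_st = Σ W_h p̂_h = (1550·0.808 + 2650·0.537 + 1500·0.319 + 550·0.351)/6250 = 0.53552
V̂(p̂_st) = Σ W_h² p̂_h(1−p̂_h)/(n_h−1):
  stratum 1: (1550/6250)²·0.808·0.192/307 = 3.10798e-05
  stratum 2: (2650/6250)²·0.537·0.463/334 = 0.000133826
  stratum 3: (1500/6250)²·0.319·0.681/46 = 0.000272021
  stratum 4: (550/6250)²·0.351·0.649/76 = 2.32115e-05
V̂(p̂_st) = 0.000460138; SE = √V̂ = 0.0214508

p̂_st ≈ 0.5355, SE ≈ 0.0215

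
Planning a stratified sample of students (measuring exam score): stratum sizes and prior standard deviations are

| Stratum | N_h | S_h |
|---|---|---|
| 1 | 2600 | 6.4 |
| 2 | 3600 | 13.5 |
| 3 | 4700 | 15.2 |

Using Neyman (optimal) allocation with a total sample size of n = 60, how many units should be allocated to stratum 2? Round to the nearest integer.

21

Neyman allocation: n_h = n · N_h S_h / Σ N_i S_i, with n = 60.
  stratum 1: N_h·S_h = 2600·6.4 = 16640.00
  stratum 2: N_h·S_h = 3600·13.5 = 48600.00
  stratum 3: N_h·S_h = 4700·15.2 = 71440.00
Σ N_h S_h = 136680.00
n for stratum 2 = 60·48600.00/136680.00 = 21.335 → 21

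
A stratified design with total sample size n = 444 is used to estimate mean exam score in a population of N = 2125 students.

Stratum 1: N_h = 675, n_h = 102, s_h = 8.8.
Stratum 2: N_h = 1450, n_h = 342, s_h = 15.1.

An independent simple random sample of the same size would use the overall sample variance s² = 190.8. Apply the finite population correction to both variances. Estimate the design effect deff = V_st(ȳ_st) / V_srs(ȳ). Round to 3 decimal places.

deff ≈ 0.889

V̂(ȳ_st) = Σ W_h² (1 − n_h/N_h) s_h²/n_h, with W_h = N_h/N and N = 2125:
  stratum 1: (675/2125)²·(1 − 102/675)·8.8²/102 = 0.0650288
  stratum 2: (1450/2125)²·(1 − 342/1450)·15.1²/342 = 0.237202
V_st = 0.30223
V_srs = (1 − 444/2125)·190.8/444 = 0.339941
deff = V_st / V_srs = 0.30223/0.339941 = 0.8891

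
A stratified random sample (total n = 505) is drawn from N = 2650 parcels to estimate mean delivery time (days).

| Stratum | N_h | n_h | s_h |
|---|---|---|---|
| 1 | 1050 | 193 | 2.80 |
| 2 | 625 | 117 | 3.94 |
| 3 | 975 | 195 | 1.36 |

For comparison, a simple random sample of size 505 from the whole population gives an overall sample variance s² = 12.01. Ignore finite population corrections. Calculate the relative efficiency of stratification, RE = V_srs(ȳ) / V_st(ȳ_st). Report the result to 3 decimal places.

RE ≈ 1.581

V̂(ȳ_st) = Σ W_h² s_h²/n_h, with W_h = N_h/N and N = 2650:
  stratum 1: (1050/2650)²·2.80²/193 = 0.00637743
  stratum 2: (625/2650)²·3.94²/117 = 0.00738031
  stratum 3: (975/2650)²·1.36²/195 = 0.00128399
V_st = 0.0150417
V_srs = s²/n = 12.01/505 = 0.0237822
Relative efficiency = V_srs / V_st = 0.0237822/0.0150417 = 1.5811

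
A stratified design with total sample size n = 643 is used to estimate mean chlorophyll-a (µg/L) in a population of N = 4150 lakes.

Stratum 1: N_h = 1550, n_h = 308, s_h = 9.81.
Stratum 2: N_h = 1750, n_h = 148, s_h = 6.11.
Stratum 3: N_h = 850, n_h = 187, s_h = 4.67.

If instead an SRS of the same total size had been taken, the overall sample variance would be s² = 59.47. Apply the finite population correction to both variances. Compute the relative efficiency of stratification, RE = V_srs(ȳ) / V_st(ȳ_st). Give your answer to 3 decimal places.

RE ≈ 0.979

V̂(ȳ_st) = Σ W_h² (1 − n_h/N_h) s_h²/n_h, with W_h = N_h/N and N = 4150:
  stratum 1: (1550/4150)²·(1 − 308/1550)·9.81²/308 = 0.0349256
  stratum 2: (1750/4150)²·(1 − 148/1750)·6.11²/148 = 0.0410606
  stratum 3: (850/4150)²·(1 − 187/850)·4.67²/187 = 0.00381618
V_st = 0.0798024
V_srs = (1 − 643/4150)·59.47/643 = 0.0781582
Relative efficiency = V_srs / V_st = 0.0781582/0.0798024 = 0.9794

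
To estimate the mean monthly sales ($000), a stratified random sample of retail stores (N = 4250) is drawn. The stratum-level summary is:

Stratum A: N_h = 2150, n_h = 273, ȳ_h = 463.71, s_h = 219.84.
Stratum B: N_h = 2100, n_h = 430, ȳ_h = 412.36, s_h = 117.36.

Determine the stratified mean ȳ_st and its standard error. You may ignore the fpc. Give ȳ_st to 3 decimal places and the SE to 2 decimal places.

ȳ_st = Σ W_h ȳ_h = (2150·463.71 + 2100·412.36)/4250 = 438.33706
V̂(ȳ_st) = Σ W_h² s_h²/n_h, with W_h = N_h/N and N = 4250:
  stratum A: (2150/4250)²·219.84²/273 = 45.3054
  stratum B: (2100/4250)²·117.36²/430 = 7.82046
V̂(ȳ_st) = 53.1259
SE(ȳ_st) = √53.1259 = 7.28875

ȳ_st ≈ 438.337, SE ≈ 7.29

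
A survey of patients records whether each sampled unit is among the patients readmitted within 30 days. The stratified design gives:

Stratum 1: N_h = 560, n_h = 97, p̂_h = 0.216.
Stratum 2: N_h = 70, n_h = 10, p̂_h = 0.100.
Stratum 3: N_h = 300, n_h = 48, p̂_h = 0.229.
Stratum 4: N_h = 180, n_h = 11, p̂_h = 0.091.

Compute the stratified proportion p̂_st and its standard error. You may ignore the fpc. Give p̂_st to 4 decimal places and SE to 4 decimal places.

N = 1110; stratum weights W_h = N_h/N.
p̂_st = Σ W_h p̂_h = (560·0.216 + 70·0.100 + 300·0.229 + 180·0.091)/1110 = 0.19193
V̂(p̂_st) = Σ W_h² p̂_h(1−p̂_h)/(n_h−1):
  stratum 1: (560/1110)²·0.216·0.784/96 = 0.000448982
  stratum 2: (70/1110)²·0.100·0.900/9 = 3.97695e-05
  stratum 3: (300/1110)²·0.229·0.771/47 = 0.000274403
  stratum 4: (180/1110)²·0.091·0.909/10 = 0.000217523
V̂(p̂_st) = 0.000980677; SE = √V̂ = 0.0313158

p̂_st ≈ 0.1919, SE ≈ 0.0313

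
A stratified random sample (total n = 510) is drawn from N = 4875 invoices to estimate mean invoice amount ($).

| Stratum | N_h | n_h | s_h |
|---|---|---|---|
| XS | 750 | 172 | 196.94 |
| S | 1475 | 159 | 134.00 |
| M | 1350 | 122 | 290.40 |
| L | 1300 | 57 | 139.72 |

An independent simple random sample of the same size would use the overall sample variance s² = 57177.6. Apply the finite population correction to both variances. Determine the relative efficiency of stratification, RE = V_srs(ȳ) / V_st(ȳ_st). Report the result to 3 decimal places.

RE ≈ 1.183

V̂(ȳ_st) = Σ W_h² (1 − n_h/N_h) s_h²/n_h, with W_h = N_h/N and N = 4875:
  stratum XS: (750/4875)²·(1 − 172/750)·196.94²/172 = 4.11319
  stratum S: (1475/4875)²·(1 − 159/1475)·134.00²/159 = 9.22383
  stratum M: (1350/4875)²·(1 − 122/1350)·290.40²/122 = 48.2188
  stratum L: (1300/4875)²·(1 − 57/1300)·139.72²/57 = 23.2867
V_st = 84.8425
V_srs = (1 − 510/4875)·57177.6/510 = 100.384
Relative efficiency = V_srs / V_st = 100.384/84.8425 = 1.1832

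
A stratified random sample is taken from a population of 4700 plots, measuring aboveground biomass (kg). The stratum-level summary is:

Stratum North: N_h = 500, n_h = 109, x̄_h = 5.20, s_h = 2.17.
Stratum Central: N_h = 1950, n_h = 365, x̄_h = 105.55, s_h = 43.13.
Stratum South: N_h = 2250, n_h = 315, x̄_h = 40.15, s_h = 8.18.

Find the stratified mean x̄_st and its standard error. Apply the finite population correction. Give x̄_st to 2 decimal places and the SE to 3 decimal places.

x̄_st = Σ W_h x̄_h = (500·5.20 + 1950·105.55 + 2250·40.15)/4700 = 63.56596
V̂(x̄_st) = Σ W_h² (1 − n_h/N_h) s_h²/n_h, with W_h = N_h/N and N = 4700:
  stratum North: (500/4700)²·(1 − 109/500)·2.17²/109 = 0.000382335
  stratum Central: (1950/4700)²·(1 − 365/1950)·43.13²/365 = 0.713073
  stratum South: (2250/4700)²·(1 − 315/2250)·8.18²/315 = 0.0418662
V̂(x̄_st) = 0.755322
SE(x̄_st) = √0.755322 = 0.869093

x̄_st ≈ 63.57, SE ≈ 0.869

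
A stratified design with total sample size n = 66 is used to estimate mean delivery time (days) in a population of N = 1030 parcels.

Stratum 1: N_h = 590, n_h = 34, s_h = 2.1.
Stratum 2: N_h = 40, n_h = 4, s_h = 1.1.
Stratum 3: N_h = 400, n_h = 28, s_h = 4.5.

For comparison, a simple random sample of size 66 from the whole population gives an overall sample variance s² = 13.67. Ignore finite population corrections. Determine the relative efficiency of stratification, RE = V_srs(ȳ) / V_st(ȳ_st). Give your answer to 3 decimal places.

RE ≈ 1.362

V̂(ȳ_st) = Σ W_h² s_h²/n_h, with W_h = N_h/N and N = 1030:
  stratum 1: (590/1030)²·2.1²/34 = 0.0425588
  stratum 2: (40/1030)²·1.1²/4 = 0.000456216
  stratum 3: (400/1030)²·4.5²/28 = 0.109072
V_st = 0.152087
V_srs = s²/n = 13.67/66 = 0.207121
Relative efficiency = V_srs / V_st = 0.207121/0.152087 = 1.3619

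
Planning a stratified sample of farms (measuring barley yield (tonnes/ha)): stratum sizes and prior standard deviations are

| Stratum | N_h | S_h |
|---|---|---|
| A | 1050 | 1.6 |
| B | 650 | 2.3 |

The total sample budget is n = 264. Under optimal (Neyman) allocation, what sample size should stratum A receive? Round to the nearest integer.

Neyman allocation: n_h = n · N_h S_h / Σ N_i S_i, with n = 264.
  stratum A: N_h·S_h = 1050·1.6 = 1680.00
  stratum B: N_h·S_h = 650·2.3 = 1495.00
Σ N_h S_h = 3175.00
n for stratum A = 264·1680.00/3175.00 = 139.691 → 140

140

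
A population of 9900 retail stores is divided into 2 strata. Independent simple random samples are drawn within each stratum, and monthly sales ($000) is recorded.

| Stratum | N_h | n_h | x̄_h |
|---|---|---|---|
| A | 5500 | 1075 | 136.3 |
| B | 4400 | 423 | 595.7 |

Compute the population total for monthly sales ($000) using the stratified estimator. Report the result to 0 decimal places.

τ̂_st ≈ 3370730

τ̂_st = Σ N_h x̄_h = 5500·136.3 + 4400·595.7 = 3370730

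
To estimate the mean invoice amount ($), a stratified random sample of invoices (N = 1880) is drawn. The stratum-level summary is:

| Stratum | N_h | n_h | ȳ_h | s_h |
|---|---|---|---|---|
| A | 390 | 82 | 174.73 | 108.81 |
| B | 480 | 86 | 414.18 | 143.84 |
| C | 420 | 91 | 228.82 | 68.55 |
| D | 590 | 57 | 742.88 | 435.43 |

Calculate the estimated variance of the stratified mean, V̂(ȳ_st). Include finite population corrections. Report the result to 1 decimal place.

V̂(ȳ_st) = Σ W_h² (1 − n_h/N_h) s_h²/n_h, with W_h = N_h/N and N = 1880:
  stratum A: (390/1880)²·(1 − 82/390)·108.81²/82 = 4.90708
  stratum B: (480/1880)²·(1 − 86/480)·143.84²/86 = 12.8731
  stratum C: (420/1880)²·(1 − 91/420)·68.55²/91 = 2.01885
  stratum D: (590/1880)²·(1 − 57/590)·435.43²/57 = 295.955
V̂(ȳ_st) = 315.754

V̂(ȳ_st) ≈ 315.8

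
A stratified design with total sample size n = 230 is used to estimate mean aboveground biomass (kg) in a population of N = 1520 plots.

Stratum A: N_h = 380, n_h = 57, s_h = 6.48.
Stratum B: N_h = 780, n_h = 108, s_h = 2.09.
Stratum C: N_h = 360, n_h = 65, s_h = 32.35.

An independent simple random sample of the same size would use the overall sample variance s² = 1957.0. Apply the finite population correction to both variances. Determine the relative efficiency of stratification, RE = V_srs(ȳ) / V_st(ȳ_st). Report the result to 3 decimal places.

V̂(ȳ_st) = Σ W_h² (1 − n_h/N_h) s_h²/n_h, with W_h = N_h/N and N = 1520:
  stratum A: (380/1520)²·(1 − 57/380)·6.48²/57 = 0.0391358
  stratum B: (780/1520)²·(1 − 108/780)·2.09²/108 = 0.00917583
  stratum C: (360/1520)²·(1 − 65/360)·32.35²/65 = 0.74007
V_st = 0.788381
V_srs = (1 − 230/1520)·1957.0/230 = 7.2212
Relative efficiency = V_srs / V_st = 7.2212/0.788381 = 9.1595

RE ≈ 9.160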